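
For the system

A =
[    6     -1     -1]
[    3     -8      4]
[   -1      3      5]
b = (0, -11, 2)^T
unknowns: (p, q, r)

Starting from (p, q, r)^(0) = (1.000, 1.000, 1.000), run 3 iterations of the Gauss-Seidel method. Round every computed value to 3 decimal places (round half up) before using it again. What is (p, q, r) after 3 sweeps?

(0.146, 1.324, -0.365)

Iteration 1:
  p = (0 - (-1)·1.000 - (-1)·1.000) / (6) = 0.333
  q = (-11 - (3)·0.333 - (4)·1.000) / (-8) = 2.000
  r = (2 - (-1)·0.333 - (3)·2.000) / (5) = -0.733
Iteration 2:
  p = (0 - (-1)·2.000 - (-1)·-0.733) / (6) = 0.211
  q = (-11 - (3)·0.211 - (4)·-0.733) / (-8) = 1.088
  r = (2 - (-1)·0.211 - (3)·1.088) / (5) = -0.211
Iteration 3:
  p = (0 - (-1)·1.088 - (-1)·-0.211) / (6) = 0.146
  q = (-11 - (3)·0.146 - (4)·-0.211) / (-8) = 1.324
  r = (2 - (-1)·0.146 - (3)·1.324) / (5) = -0.365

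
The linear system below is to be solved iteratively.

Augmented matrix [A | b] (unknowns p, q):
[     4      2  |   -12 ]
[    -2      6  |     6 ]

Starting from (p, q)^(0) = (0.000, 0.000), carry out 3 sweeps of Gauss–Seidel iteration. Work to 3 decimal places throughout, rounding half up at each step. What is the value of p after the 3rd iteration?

Iteration 1:
  p = (-12 - (2)·0.000) / (4) = -3.000
  q = (6 - (-2)·-3.000) / (6) = 0.000
Iteration 2:
  p = (-12 - (2)·0.000) / (4) = -3.000
  q = (6 - (-2)·-3.000) / (6) = 0.000
Iteration 3:
  p = (-12 - (2)·0.000) / (4) = -3.000
  q = (6 - (-2)·-3.000) / (6) = 0.000

-3.000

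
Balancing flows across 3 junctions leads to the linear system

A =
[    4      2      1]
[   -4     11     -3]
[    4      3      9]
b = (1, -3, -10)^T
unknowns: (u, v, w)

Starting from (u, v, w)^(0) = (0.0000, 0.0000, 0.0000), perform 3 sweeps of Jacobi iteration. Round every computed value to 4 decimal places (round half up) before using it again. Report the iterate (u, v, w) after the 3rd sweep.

Iteration 1:
  u = (1 - (2)·0.0000 - (1)·0.0000) / (4) = 0.2500
  v = (-3 - (-4)·0.0000 - (-3)·0.0000) / (11) = -0.2727
  w = (-10 - (4)·0.0000 - (3)·0.0000) / (9) = -1.1111
Iteration 2:
  u = (1 - (2)·-0.2727 - (1)·-1.1111) / (4) = 0.6641
  v = (-3 - (-4)·0.2500 - (-3)·-1.1111) / (11) = -0.4848
  w = (-10 - (4)·0.2500 - (3)·-0.2727) / (9) = -1.1313
Iteration 3:
  u = (1 - (2)·-0.4848 - (1)·-1.1313) / (4) = 0.7752
  v = (-3 - (-4)·0.6641 - (-3)·-1.1313) / (11) = -0.3398
  w = (-10 - (4)·0.6641 - (3)·-0.4848) / (9) = -1.2447

(0.7752, -0.3398, -1.2447)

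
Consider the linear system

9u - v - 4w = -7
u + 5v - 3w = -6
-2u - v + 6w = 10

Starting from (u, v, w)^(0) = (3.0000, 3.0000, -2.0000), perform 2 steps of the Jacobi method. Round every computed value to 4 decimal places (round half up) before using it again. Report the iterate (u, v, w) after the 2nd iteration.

Iteration 1:
  u = (-7 - (-1)·3.0000 - (-4)·-2.0000) / (9) = -1.3333
  v = (-6 - (1)·3.0000 - (-3)·-2.0000) / (5) = -3.0000
  w = (10 - (-2)·3.0000 - (-1)·3.0000) / (6) = 3.1667
Iteration 2:
  u = (-7 - (-1)·-3.0000 - (-4)·3.1667) / (9) = 0.2963
  v = (-6 - (1)·-1.3333 - (-3)·3.1667) / (5) = 0.9667
  w = (10 - (-2)·-1.3333 - (-1)·-3.0000) / (6) = 0.7222

(0.2963, 0.9667, 0.7222)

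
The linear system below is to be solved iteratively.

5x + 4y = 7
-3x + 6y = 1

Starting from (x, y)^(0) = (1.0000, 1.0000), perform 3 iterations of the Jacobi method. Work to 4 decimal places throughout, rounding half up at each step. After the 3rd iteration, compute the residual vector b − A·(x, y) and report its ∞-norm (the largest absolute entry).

0.5330

Iteration 1:
  x = (7 - (4)·1.0000) / (5) = 0.6000
  y = (1 - (-3)·1.0000) / (6) = 0.6667
Iteration 2:
  x = (7 - (4)·0.6667) / (5) = 0.8666
  y = (1 - (-3)·0.6000) / (6) = 0.4667
Iteration 3:
  x = (7 - (4)·0.4667) / (5) = 1.0266
  y = (1 - (-3)·0.8666) / (6) = 0.6000
Residual b − A·x = (-0.5330, 0.4798); ∞-norm = 0.5330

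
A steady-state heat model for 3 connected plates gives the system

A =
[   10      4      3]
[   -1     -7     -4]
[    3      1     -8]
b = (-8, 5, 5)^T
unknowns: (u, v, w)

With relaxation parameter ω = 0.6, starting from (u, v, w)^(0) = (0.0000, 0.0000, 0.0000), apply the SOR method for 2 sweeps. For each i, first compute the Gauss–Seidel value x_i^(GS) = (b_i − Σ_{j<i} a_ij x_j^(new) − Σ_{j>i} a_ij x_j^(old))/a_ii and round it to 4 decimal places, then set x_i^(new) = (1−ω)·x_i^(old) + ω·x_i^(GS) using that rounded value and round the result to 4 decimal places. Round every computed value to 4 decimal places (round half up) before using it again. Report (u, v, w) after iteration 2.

Iteration 1:
  u: GS value = (-8 - (4)·0.0000 - (3)·0.0000) / (10) = -0.8000;  u ← (1−ω)·0.0000 + ω·-0.8000 = -0.4800
  v: GS value = (5 - (-1)·-0.4800 - (-4)·0.0000) / (-7) = -0.6457;  v ← (1−ω)·0.0000 + ω·-0.6457 = -0.3874
  w: GS value = (5 - (3)·-0.4800 - (1)·-0.3874) / (-8) = -0.8534;  w ← (1−ω)·0.0000 + ω·-0.8534 = -0.5120
Iteration 2:
  u: GS value = (-8 - (4)·-0.3874 - (3)·-0.5120) / (10) = -0.4914;  u ← (1−ω)·-0.4800 + ω·-0.4914 = -0.4868
  v: GS value = (5 - (-1)·-0.4868 - (-4)·-0.5120) / (-7) = -0.3522;  v ← (1−ω)·-0.3874 + ω·-0.3522 = -0.3663
  w: GS value = (5 - (3)·-0.4868 - (1)·-0.3663) / (-8) = -0.8533;  w ← (1−ω)·-0.5120 + ω·-0.8533 = -0.7168

(-0.4868, -0.3663, -0.7168)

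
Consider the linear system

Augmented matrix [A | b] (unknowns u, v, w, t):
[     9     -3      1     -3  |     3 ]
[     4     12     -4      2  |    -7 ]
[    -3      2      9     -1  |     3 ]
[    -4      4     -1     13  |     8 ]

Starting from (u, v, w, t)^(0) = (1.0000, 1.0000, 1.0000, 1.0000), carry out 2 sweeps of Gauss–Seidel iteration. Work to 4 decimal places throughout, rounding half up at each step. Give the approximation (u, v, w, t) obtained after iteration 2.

Iteration 1:
  u = (3 - (-3)·1.0000 - (1)·1.0000 - (-3)·1.0000) / (9) = 0.8889
  v = (-7 - (4)·0.8889 - (-4)·1.0000 - (2)·1.0000) / (12) = -0.7130
  w = (3 - (-3)·0.8889 - (2)·-0.7130 - (-1)·1.0000) / (9) = 0.8992
  t = (8 - (-4)·0.8889 - (4)·-0.7130 - (-1)·0.8992) / (13) = 1.1774
Iteration 2:
  u = (3 - (-3)·-0.7130 - (1)·0.8992 - (-3)·1.1774) / (9) = 0.3882
  v = (-7 - (4)·0.3882 - (-4)·0.8992 - (2)·1.1774) / (12) = -0.6092
  w = (3 - (-3)·0.3882 - (2)·-0.6092 - (-1)·1.1774) / (9) = 0.7289
  t = (8 - (-4)·0.3882 - (4)·-0.6092 - (-1)·0.7289) / (13) = 0.9783

(0.3882, -0.6092, 0.7289, 0.9783)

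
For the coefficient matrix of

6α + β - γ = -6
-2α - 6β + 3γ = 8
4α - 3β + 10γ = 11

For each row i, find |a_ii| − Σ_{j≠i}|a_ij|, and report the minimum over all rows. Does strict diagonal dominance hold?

1

row 1: |6| − (1+1) = 4
row 2: |-6| − (2+3) = 1
row 3: |10| − (4+3) = 3
minimum over rows = 1 → strictly diagonally dominant (convergence guaranteed)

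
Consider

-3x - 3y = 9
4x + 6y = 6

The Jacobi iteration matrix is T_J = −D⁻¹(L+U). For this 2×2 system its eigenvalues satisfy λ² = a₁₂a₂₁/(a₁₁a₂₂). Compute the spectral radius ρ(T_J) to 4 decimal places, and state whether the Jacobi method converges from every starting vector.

0.8165

a₁₂a₂₁/(a₁₁a₂₂) = (-3)·(4) / ((-3)·(6)) = 0.666667
ρ = √|0.666667| = √0.666667 = 0.8165
ρ < 1, so Jacobi converges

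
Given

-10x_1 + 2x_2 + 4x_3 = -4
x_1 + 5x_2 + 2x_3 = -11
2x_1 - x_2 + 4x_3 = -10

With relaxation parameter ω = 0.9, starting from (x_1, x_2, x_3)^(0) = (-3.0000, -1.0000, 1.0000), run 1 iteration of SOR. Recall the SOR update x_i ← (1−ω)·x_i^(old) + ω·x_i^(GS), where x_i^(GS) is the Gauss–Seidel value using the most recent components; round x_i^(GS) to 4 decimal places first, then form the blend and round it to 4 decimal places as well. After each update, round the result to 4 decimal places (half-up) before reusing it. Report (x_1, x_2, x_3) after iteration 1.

Iteration 1:
  x_1: GS value = (-4 - (2)·-1.0000 - (4)·1.0000) / (-10) = 0.6000;  x_1 ← (1−ω)·-3.0000 + ω·0.6000 = 0.2400
  x_2: GS value = (-11 - (1)·0.2400 - (2)·1.0000) / (5) = -2.6480;  x_2 ← (1−ω)·-1.0000 + ω·-2.6480 = -2.4832
  x_3: GS value = (-10 - (2)·0.2400 - (-1)·-2.4832) / (4) = -3.2408;  x_3 ← (1−ω)·1.0000 + ω·-3.2408 = -2.8167

(0.2400, -2.4832, -2.8167)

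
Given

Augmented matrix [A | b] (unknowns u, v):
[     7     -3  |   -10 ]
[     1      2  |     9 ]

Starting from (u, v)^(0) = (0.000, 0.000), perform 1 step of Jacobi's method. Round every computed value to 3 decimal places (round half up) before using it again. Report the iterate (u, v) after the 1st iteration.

(-1.429, 4.500)

Iteration 1:
  u = (-10 - (-3)·0.000) / (7) = -1.429
  v = (9 - (1)·0.000) / (2) = 4.500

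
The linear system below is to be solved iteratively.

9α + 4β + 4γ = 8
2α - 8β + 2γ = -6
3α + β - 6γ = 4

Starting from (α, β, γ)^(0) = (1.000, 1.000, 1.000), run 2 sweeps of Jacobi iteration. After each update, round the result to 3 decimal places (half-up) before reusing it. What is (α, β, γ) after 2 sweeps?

Iteration 1:
  α = (8 - (4)·1.000 - (4)·1.000) / (9) = 0.000
  β = (-6 - (2)·1.000 - (2)·1.000) / (-8) = 1.250
  γ = (4 - (3)·1.000 - (1)·1.000) / (-6) = 0.000
Iteration 2:
  α = (8 - (4)·1.250 - (4)·0.000) / (9) = 0.333
  β = (-6 - (2)·0.000 - (2)·0.000) / (-8) = 0.750
  γ = (4 - (3)·0.000 - (1)·1.250) / (-6) = -0.458

(0.333, 0.750, -0.458)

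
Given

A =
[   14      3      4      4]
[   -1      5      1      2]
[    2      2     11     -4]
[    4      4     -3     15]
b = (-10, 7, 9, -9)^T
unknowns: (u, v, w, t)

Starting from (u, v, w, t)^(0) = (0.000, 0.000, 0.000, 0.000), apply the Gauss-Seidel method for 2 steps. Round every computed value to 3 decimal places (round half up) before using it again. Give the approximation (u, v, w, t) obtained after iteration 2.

(-1.017, 1.293, 0.549, -0.564)

Iteration 1:
  u = (-10 - (3)·0.000 - (4)·0.000 - (4)·0.000) / (14) = -0.714
  v = (7 - (-1)·-0.714 - (1)·0.000 - (2)·0.000) / (5) = 1.257
  w = (9 - (2)·-0.714 - (2)·1.257 - (-4)·0.000) / (11) = 0.719
  t = (-9 - (4)·-0.714 - (4)·1.257 - (-3)·0.719) / (15) = -0.601
Iteration 2:
  u = (-10 - (3)·1.257 - (4)·0.719 - (4)·-0.601) / (14) = -1.017
  v = (7 - (-1)·-1.017 - (1)·0.719 - (2)·-0.601) / (5) = 1.293
  w = (9 - (2)·-1.017 - (2)·1.293 - (-4)·-0.601) / (11) = 0.549
  t = (-9 - (4)·-1.017 - (4)·1.293 - (-3)·0.549) / (15) = -0.564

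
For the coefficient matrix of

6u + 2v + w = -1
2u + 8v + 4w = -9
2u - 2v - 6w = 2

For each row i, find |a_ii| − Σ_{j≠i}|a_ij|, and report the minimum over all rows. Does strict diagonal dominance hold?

row 1: |6| − (2+1) = 3
row 2: |8| − (2+4) = 2
row 3: |-6| − (2+2) = 2
minimum over rows = 2 → strictly diagonally dominant (convergence guaranteed)

2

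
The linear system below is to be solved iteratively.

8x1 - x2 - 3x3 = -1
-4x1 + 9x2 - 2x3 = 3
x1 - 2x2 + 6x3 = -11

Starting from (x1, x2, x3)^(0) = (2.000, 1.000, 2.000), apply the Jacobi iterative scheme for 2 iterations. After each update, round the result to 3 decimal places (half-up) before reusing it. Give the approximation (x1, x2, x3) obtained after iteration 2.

Iteration 1:
  x1 = (-1 - (-1)·1.000 - (-3)·2.000) / (8) = 0.750
  x2 = (3 - (-4)·2.000 - (-2)·2.000) / (9) = 1.667
  x3 = (-11 - (1)·2.000 - (-2)·1.000) / (6) = -1.833
Iteration 2:
  x1 = (-1 - (-1)·1.667 - (-3)·-1.833) / (8) = -0.604
  x2 = (3 - (-4)·0.750 - (-2)·-1.833) / (9) = 0.259
  x3 = (-11 - (1)·0.750 - (-2)·1.667) / (6) = -1.403

(-0.604, 0.259, -1.403)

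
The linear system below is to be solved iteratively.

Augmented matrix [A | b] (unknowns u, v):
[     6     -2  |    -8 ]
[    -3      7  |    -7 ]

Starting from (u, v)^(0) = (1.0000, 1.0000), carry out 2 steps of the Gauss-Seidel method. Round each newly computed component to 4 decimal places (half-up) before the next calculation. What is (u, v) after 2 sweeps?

(-1.8095, -1.7755)

Iteration 1:
  u = (-8 - (-2)·1.0000) / (6) = -1.0000
  v = (-7 - (-3)·-1.0000) / (7) = -1.4286
Iteration 2:
  u = (-8 - (-2)·-1.4286) / (6) = -1.8095
  v = (-7 - (-3)·-1.8095) / (7) = -1.7755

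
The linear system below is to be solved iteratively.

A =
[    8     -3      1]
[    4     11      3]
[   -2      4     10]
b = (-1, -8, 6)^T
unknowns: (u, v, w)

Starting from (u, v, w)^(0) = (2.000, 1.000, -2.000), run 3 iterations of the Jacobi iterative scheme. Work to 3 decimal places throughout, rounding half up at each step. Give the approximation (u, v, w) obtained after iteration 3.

(-0.660, -0.821, 0.921)

Iteration 1:
  u = (-1 - (-3)·1.000 - (1)·-2.000) / (8) = 0.500
  v = (-8 - (4)·2.000 - (3)·-2.000) / (11) = -0.909
  w = (6 - (-2)·2.000 - (4)·1.000) / (10) = 0.600
Iteration 2:
  u = (-1 - (-3)·-0.909 - (1)·0.600) / (8) = -0.541
  v = (-8 - (4)·0.500 - (3)·0.600) / (11) = -1.073
  w = (6 - (-2)·0.500 - (4)·-0.909) / (10) = 1.064
Iteration 3:
  u = (-1 - (-3)·-1.073 - (1)·1.064) / (8) = -0.660
  v = (-8 - (4)·-0.541 - (3)·1.064) / (11) = -0.821
  w = (6 - (-2)·-0.541 - (4)·-1.073) / (10) = 0.921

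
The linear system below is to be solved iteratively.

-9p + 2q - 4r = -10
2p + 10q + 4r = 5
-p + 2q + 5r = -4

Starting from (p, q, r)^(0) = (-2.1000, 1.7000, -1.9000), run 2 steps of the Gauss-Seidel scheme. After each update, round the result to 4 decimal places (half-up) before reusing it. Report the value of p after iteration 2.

Iteration 1:
  p = (-10 - (2)·1.7000 - (-4)·-1.9000) / (-9) = 2.3333
  q = (5 - (2)·2.3333 - (4)·-1.9000) / (10) = 0.7933
  r = (-4 - (-1)·2.3333 - (2)·0.7933) / (5) = -0.6507
Iteration 2:
  p = (-10 - (2)·0.7933 - (-4)·-0.6507) / (-9) = 1.5766
  q = (5 - (2)·1.5766 - (4)·-0.6507) / (10) = 0.4450
  r = (-4 - (-1)·1.5766 - (2)·0.4450) / (5) = -0.6627

1.5766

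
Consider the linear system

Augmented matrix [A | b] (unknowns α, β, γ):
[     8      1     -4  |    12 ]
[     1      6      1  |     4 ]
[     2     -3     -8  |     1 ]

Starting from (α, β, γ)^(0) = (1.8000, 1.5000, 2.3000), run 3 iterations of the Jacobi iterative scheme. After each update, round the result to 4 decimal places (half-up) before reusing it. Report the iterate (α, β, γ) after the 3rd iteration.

Iteration 1:
  α = (12 - (1)·1.5000 - (-4)·2.3000) / (8) = 2.4625
  β = (4 - (1)·1.8000 - (1)·2.3000) / (6) = -0.0167
  γ = (1 - (2)·1.8000 - (-3)·1.5000) / (-8) = -0.2375
Iteration 2:
  α = (12 - (1)·-0.0167 - (-4)·-0.2375) / (8) = 1.3833
  β = (4 - (1)·2.4625 - (1)·-0.2375) / (6) = 0.2958
  γ = (1 - (2)·2.4625 - (-3)·-0.0167) / (-8) = 0.4969
Iteration 3:
  α = (12 - (1)·0.2958 - (-4)·0.4969) / (8) = 1.7115
  β = (4 - (1)·1.3833 - (1)·0.4969) / (6) = 0.3533
  γ = (1 - (2)·1.3833 - (-3)·0.2958) / (-8) = 0.1099

(1.7115, 0.3533, 0.1099)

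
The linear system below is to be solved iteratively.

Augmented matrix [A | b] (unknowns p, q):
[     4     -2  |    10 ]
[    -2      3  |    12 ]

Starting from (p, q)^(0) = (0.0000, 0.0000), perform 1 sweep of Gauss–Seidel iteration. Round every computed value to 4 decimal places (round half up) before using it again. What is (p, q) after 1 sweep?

(2.5000, 5.6667)

Iteration 1:
  p = (10 - (-2)·0.0000) / (4) = 2.5000
  q = (12 - (-2)·2.5000) / (3) = 5.6667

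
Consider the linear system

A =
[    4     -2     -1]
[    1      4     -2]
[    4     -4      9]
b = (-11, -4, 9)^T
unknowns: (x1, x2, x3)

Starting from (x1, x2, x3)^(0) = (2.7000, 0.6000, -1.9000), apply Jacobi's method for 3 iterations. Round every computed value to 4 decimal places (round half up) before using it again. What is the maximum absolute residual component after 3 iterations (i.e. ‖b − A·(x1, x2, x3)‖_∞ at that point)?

3.1873

Iteration 1:
  x1 = (-11 - (-2)·0.6000 - (-1)·-1.9000) / (4) = -2.9250
  x2 = (-4 - (1)·2.7000 - (-2)·-1.9000) / (4) = -2.6250
  x3 = (9 - (4)·2.7000 - (-4)·0.6000) / (9) = 0.0667
Iteration 2:
  x1 = (-11 - (-2)·-2.6250 - (-1)·0.0667) / (4) = -4.0458
  x2 = (-4 - (1)·-2.9250 - (-2)·0.0667) / (4) = -0.2354
  x3 = (9 - (4)·-2.9250 - (-4)·-2.6250) / (9) = 1.1333
Iteration 3:
  x1 = (-11 - (-2)·-0.2354 - (-1)·1.1333) / (4) = -2.5844
  x2 = (-4 - (1)·-4.0458 - (-2)·1.1333) / (4) = 0.5781
  x3 = (9 - (4)·-4.0458 - (-4)·-0.2354) / (9) = 2.6935
Residual b − A·x = (3.1873, 1.6590, -2.5915); ∞-norm = 3.1873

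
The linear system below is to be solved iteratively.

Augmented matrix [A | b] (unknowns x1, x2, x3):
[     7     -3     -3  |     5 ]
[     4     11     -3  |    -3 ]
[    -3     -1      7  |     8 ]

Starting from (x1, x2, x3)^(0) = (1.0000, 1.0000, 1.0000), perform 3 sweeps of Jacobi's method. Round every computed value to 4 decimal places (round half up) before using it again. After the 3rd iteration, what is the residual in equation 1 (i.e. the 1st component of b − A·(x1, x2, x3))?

Iteration 1:
  x1 = (5 - (-3)·1.0000 - (-3)·1.0000) / (7) = 1.5714
  x2 = (-3 - (4)·1.0000 - (-3)·1.0000) / (11) = -0.3636
  x3 = (8 - (-3)·1.0000 - (-1)·1.0000) / (7) = 1.7143
Iteration 2:
  x1 = (5 - (-3)·-0.3636 - (-3)·1.7143) / (7) = 1.2932
  x2 = (-3 - (4)·1.5714 - (-3)·1.7143) / (11) = -0.3766
  x3 = (8 - (-3)·1.5714 - (-1)·-0.3636) / (7) = 1.7644
Iteration 3:
  x1 = (5 - (-3)·-0.3766 - (-3)·1.7644) / (7) = 1.3091
  x2 = (-3 - (4)·1.2932 - (-3)·1.7644) / (11) = -0.2618
  x3 = (8 - (-3)·1.2932 - (-1)·-0.3766) / (7) = 1.6433
Residual b − A·x = (-0.0192, -0.4267, 0.1624)

-0.0192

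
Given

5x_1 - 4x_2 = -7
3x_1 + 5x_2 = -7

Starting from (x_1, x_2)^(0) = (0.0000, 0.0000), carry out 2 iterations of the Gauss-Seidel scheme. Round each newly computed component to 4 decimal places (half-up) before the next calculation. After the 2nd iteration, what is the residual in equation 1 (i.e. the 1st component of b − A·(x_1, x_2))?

Iteration 1:
  x_1 = (-7 - (-4)·0.0000) / (5) = -1.4000
  x_2 = (-7 - (3)·-1.4000) / (5) = -0.5600
Iteration 2:
  x_1 = (-7 - (-4)·-0.5600) / (5) = -1.8480
  x_2 = (-7 - (3)·-1.8480) / (5) = -0.2912
Residual b − A·x = (1.0752, 0.0000)

1.0752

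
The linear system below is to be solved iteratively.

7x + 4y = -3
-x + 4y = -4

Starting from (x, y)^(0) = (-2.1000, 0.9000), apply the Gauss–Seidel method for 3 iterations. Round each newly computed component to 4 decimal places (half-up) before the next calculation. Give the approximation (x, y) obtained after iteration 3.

(0.1032, -0.9742)

Iteration 1:
  x = (-3 - (4)·0.9000) / (7) = -0.9429
  y = (-4 - (-1)·-0.9429) / (4) = -1.2357
Iteration 2:
  x = (-3 - (4)·-1.2357) / (7) = 0.2775
  y = (-4 - (-1)·0.2775) / (4) = -0.9306
Iteration 3:
  x = (-3 - (4)·-0.9306) / (7) = 0.1032
  y = (-4 - (-1)·0.1032) / (4) = -0.9742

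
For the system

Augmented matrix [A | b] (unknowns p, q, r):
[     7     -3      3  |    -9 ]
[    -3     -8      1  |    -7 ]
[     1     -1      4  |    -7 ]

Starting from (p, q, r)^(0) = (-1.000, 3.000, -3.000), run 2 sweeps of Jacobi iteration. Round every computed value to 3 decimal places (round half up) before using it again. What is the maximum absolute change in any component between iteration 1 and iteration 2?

Iteration 1:
  p = (-9 - (-3)·3.000 - (3)·-3.000) / (7) = 1.286
  q = (-7 - (-3)·-1.000 - (1)·-3.000) / (-8) = 0.875
  r = (-7 - (1)·-1.000 - (-1)·3.000) / (4) = -0.750
Iteration 2:
  p = (-9 - (-3)·0.875 - (3)·-0.750) / (7) = -0.589
  q = (-7 - (-3)·1.286 - (1)·-0.750) / (-8) = 0.299
  r = (-7 - (1)·1.286 - (-1)·0.875) / (4) = -1.853
Change: (-1.875, -0.576, -1.103) → max |·| = 1.875

1.875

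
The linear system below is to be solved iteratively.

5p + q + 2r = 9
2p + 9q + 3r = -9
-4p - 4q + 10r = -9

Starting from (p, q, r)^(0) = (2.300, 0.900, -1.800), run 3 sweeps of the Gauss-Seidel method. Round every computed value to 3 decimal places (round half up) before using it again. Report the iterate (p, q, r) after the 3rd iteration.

Iteration 1:
  p = (9 - (1)·0.900 - (2)·-1.800) / (5) = 2.340
  q = (-9 - (2)·2.340 - (3)·-1.800) / (9) = -0.920
  r = (-9 - (-4)·2.340 - (-4)·-0.920) / (10) = -0.332
Iteration 2:
  p = (9 - (1)·-0.920 - (2)·-0.332) / (5) = 2.117
  q = (-9 - (2)·2.117 - (3)·-0.332) / (9) = -1.360
  r = (-9 - (-4)·2.117 - (-4)·-1.360) / (10) = -0.597
Iteration 3:
  p = (9 - (1)·-1.360 - (2)·-0.597) / (5) = 2.311
  q = (-9 - (2)·2.311 - (3)·-0.597) / (9) = -1.315
  r = (-9 - (-4)·2.311 - (-4)·-1.315) / (10) = -0.502

(2.311, -1.315, -0.502)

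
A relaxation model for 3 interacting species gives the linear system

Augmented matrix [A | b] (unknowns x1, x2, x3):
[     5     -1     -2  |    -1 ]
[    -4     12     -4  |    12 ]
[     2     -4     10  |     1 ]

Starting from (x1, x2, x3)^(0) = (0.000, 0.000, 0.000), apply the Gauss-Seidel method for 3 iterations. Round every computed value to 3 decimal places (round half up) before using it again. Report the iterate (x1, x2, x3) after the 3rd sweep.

(0.269, 1.275, 0.556)

Iteration 1:
  x1 = (-1 - (-1)·0.000 - (-2)·0.000) / (5) = -0.200
  x2 = (12 - (-4)·-0.200 - (-4)·0.000) / (12) = 0.933
  x3 = (1 - (2)·-0.200 - (-4)·0.933) / (10) = 0.513
Iteration 2:
  x1 = (-1 - (-1)·0.933 - (-2)·0.513) / (5) = 0.192
  x2 = (12 - (-4)·0.192 - (-4)·0.513) / (12) = 1.235
  x3 = (1 - (2)·0.192 - (-4)·1.235) / (10) = 0.556
Iteration 3:
  x1 = (-1 - (-1)·1.235 - (-2)·0.556) / (5) = 0.269
  x2 = (12 - (-4)·0.269 - (-4)·0.556) / (12) = 1.275
  x3 = (1 - (2)·0.269 - (-4)·1.275) / (10) = 0.556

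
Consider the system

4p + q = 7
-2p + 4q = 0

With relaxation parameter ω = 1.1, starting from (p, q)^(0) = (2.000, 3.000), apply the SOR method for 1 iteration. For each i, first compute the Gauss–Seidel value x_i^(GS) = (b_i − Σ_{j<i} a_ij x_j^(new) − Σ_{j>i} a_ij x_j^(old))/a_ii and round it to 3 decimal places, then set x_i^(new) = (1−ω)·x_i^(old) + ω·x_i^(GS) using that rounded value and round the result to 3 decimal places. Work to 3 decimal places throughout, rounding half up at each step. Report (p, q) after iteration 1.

Iteration 1:
  p: GS value = (7 - (1)·3.000) / (4) = 1.000;  p ← (1−ω)·2.000 + ω·1.000 = 0.900
  q: GS value = (0 - (-2)·0.900) / (4) = 0.450;  q ← (1−ω)·3.000 + ω·0.450 = 0.195

(0.900, 0.195)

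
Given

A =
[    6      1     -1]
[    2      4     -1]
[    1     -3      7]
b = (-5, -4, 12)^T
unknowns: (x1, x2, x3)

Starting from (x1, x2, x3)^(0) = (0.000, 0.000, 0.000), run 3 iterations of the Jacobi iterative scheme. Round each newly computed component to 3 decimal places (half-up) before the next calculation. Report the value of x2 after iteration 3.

-0.458

Iteration 1:
  x1 = (-5 - (1)·0.000 - (-1)·0.000) / (6) = -0.833
  x2 = (-4 - (2)·0.000 - (-1)·0.000) / (4) = -1.000
  x3 = (12 - (1)·0.000 - (-3)·0.000) / (7) = 1.714
Iteration 2:
  x1 = (-5 - (1)·-1.000 - (-1)·1.714) / (6) = -0.381
  x2 = (-4 - (2)·-0.833 - (-1)·1.714) / (4) = -0.155
  x3 = (12 - (1)·-0.833 - (-3)·-1.000) / (7) = 1.405
Iteration 3:
  x1 = (-5 - (1)·-0.155 - (-1)·1.405) / (6) = -0.573
  x2 = (-4 - (2)·-0.381 - (-1)·1.405) / (4) = -0.458
  x3 = (12 - (1)·-0.381 - (-3)·-0.155) / (7) = 1.702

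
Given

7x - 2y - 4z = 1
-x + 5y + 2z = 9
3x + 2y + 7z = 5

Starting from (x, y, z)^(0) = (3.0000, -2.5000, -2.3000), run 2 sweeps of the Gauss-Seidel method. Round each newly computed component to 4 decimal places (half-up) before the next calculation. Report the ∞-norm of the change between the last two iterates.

Iteration 1:
  x = (1 - (-2)·-2.5000 - (-4)·-2.3000) / (7) = -1.8857
  y = (9 - (-1)·-1.8857 - (2)·-2.3000) / (5) = 2.3429
  z = (5 - (3)·-1.8857 - (2)·2.3429) / (7) = 0.8530
Iteration 2:
  x = (1 - (-2)·2.3429 - (-4)·0.8530) / (7) = 1.2997
  y = (9 - (-1)·1.2997 - (2)·0.8530) / (5) = 1.7187
  z = (5 - (3)·1.2997 - (2)·1.7187) / (7) = -0.3338
Change: (3.1854, -0.6242, -1.1868) → max |·| = 3.1854

3.1854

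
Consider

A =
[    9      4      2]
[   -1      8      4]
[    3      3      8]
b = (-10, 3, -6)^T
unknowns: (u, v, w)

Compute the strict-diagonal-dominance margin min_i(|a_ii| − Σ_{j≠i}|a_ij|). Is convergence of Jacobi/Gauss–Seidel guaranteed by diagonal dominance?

row 1: |9| − (4+2) = 3
row 2: |8| − (1+4) = 3
row 3: |8| − (3+3) = 2
minimum over rows = 2 → strictly diagonally dominant (convergence guaranteed)

2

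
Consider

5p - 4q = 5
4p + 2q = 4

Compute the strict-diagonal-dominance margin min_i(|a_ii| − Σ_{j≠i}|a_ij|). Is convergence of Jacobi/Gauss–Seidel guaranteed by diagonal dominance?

-2

row 1: |5| − (4) = 1
row 2: |2| − (4) = -2
minimum over rows = -2 → not strictly diagonally dominant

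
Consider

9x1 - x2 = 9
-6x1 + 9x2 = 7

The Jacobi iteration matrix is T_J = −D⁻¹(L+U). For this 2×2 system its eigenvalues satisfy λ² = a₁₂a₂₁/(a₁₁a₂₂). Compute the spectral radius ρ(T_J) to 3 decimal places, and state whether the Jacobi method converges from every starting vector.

a₁₂a₂₁/(a₁₁a₂₂) = (-1)·(-6) / ((9)·(9)) = 0.074074
ρ = √|0.074074| = √0.074074 = 0.272
ρ < 1, so Jacobi converges

0.272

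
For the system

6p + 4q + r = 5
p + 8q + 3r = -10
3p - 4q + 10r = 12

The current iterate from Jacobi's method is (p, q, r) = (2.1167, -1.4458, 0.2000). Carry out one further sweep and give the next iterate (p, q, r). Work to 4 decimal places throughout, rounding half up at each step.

(1.7639, -1.5896, -0.0133)

One sweep:
  p = (5 - (4)·-1.4458 - (1)·0.2000) / (6) = 1.7639
  q = (-10 - (1)·2.1167 - (3)·0.2000) / (8) = -1.5896
  r = (12 - (3)·2.1167 - (-4)·-1.4458) / (10) = -0.0133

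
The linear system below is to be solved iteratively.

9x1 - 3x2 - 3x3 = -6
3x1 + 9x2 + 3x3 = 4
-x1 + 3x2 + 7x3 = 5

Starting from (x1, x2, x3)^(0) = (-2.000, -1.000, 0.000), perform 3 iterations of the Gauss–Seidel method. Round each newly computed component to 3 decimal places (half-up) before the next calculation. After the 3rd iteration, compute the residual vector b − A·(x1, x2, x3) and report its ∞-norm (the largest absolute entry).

Iteration 1:
  x1 = (-6 - (-3)·-1.000 - (-3)·0.000) / (9) = -1.000
  x2 = (4 - (3)·-1.000 - (3)·0.000) / (9) = 0.778
  x3 = (5 - (-1)·-1.000 - (3)·0.778) / (7) = 0.238
Iteration 2:
  x1 = (-6 - (-3)·0.778 - (-3)·0.238) / (9) = -0.328
  x2 = (4 - (3)·-0.328 - (3)·0.238) / (9) = 0.474
  x3 = (5 - (-1)·-0.328 - (3)·0.474) / (7) = 0.464
Iteration 3:
  x1 = (-6 - (-3)·0.474 - (-3)·0.464) / (9) = -0.354
  x2 = (4 - (3)·-0.354 - (3)·0.464) / (9) = 0.408
  x3 = (5 - (-1)·-0.354 - (3)·0.408) / (7) = 0.489
Residual b − A·x = (-0.123, -0.077, -0.001); ∞-norm = 0.123

0.123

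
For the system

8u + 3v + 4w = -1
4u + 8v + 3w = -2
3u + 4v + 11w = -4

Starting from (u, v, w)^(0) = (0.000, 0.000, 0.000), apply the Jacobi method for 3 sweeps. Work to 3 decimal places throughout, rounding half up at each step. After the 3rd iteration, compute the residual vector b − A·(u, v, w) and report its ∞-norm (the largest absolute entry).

Iteration 1:
  u = (-1 - (3)·0.000 - (4)·0.000) / (8) = -0.125
  v = (-2 - (4)·0.000 - (3)·0.000) / (8) = -0.250
  w = (-4 - (3)·0.000 - (4)·0.000) / (11) = -0.364
Iteration 2:
  u = (-1 - (3)·-0.250 - (4)·-0.364) / (8) = 0.151
  v = (-2 - (4)·-0.125 - (3)·-0.364) / (8) = -0.051
  w = (-4 - (3)·-0.125 - (4)·-0.250) / (11) = -0.239
Iteration 3:
  u = (-1 - (3)·-0.051 - (4)·-0.239) / (8) = 0.014
  v = (-2 - (4)·0.151 - (3)·-0.239) / (8) = -0.236
  w = (-4 - (3)·0.151 - (4)·-0.051) / (11) = -0.386
Residual b − A·x = (1.140, 0.990, 1.148); ∞-norm = 1.148

1.148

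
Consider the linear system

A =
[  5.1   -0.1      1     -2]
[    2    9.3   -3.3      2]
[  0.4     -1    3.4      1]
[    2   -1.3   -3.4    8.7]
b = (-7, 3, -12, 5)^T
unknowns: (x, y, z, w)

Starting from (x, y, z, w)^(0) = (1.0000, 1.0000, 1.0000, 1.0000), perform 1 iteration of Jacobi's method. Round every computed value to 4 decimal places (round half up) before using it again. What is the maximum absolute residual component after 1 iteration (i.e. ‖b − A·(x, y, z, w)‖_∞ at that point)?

12.4652

Iteration 1:
  x = (-7 - (-0.1)·1.0000 - (1)·1.0000 - (-2)·1.0000) / (5.1) = -1.1569
  y = (3 - (2)·1.0000 - (-3.3)·1.0000 - (2)·1.0000) / (9.3) = 0.2473
  z = (-12 - (0.4)·1.0000 - (-1)·1.0000 - (1)·1.0000) / (3.4) = -3.6471
  w = (5 - (2)·1.0000 - (-1.3)·1.0000 - (-3.4)·1.0000) / (8.7) = 0.8851
Residual b − A·x = (4.3422, -10.7917, 0.2251, -12.4652); ∞-norm = 12.4652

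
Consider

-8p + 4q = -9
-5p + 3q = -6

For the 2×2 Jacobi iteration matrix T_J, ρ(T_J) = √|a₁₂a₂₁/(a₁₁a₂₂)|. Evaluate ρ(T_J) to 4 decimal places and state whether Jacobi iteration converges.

a₁₂a₂₁/(a₁₁a₂₂) = (4)·(-5) / ((-8)·(3)) = 0.833333
ρ = √|0.833333| = √0.833333 = 0.9129
ρ < 1, so Jacobi converges

0.9129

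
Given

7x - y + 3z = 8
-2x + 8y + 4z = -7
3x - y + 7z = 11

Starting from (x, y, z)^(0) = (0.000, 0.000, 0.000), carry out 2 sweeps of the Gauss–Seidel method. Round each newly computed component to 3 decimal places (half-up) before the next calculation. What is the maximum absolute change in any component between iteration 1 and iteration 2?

0.627

Iteration 1:
  x = (8 - (-1)·0.000 - (3)·0.000) / (7) = 1.143
  y = (-7 - (-2)·1.143 - (4)·0.000) / (8) = -0.589
  z = (11 - (3)·1.143 - (-1)·-0.589) / (7) = 0.997
Iteration 2:
  x = (8 - (-1)·-0.589 - (3)·0.997) / (7) = 0.631
  y = (-7 - (-2)·0.631 - (4)·0.997) / (8) = -1.216
  z = (11 - (3)·0.631 - (-1)·-1.216) / (7) = 1.127
Change: (-0.512, -0.627, 0.130) → max |·| = 0.627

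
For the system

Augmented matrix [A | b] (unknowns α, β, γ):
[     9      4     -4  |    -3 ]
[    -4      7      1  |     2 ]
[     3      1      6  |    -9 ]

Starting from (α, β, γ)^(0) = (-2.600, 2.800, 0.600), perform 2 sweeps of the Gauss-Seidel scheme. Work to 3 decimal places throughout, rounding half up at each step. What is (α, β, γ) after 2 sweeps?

(-0.424, 0.151, -1.313)

Iteration 1:
  α = (-3 - (4)·2.800 - (-4)·0.600) / (9) = -1.311
  β = (2 - (-4)·-1.311 - (1)·0.600) / (7) = -0.549
  γ = (-9 - (3)·-1.311 - (1)·-0.549) / (6) = -0.753
Iteration 2:
  α = (-3 - (4)·-0.549 - (-4)·-0.753) / (9) = -0.424
  β = (2 - (-4)·-0.424 - (1)·-0.753) / (7) = 0.151
  γ = (-9 - (3)·-0.424 - (1)·0.151) / (6) = -1.313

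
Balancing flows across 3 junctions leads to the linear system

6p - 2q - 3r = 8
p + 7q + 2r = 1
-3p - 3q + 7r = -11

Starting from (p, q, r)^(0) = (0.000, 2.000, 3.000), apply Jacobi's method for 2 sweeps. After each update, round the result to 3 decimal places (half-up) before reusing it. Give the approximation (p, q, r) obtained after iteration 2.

(0.738, -0.153, -0.377)

Iteration 1:
  p = (8 - (-2)·2.000 - (-3)·3.000) / (6) = 3.500
  q = (1 - (1)·0.000 - (2)·3.000) / (7) = -0.714
  r = (-11 - (-3)·0.000 - (-3)·2.000) / (7) = -0.714
Iteration 2:
  p = (8 - (-2)·-0.714 - (-3)·-0.714) / (6) = 0.738
  q = (1 - (1)·3.500 - (2)·-0.714) / (7) = -0.153
  r = (-11 - (-3)·3.500 - (-3)·-0.714) / (7) = -0.377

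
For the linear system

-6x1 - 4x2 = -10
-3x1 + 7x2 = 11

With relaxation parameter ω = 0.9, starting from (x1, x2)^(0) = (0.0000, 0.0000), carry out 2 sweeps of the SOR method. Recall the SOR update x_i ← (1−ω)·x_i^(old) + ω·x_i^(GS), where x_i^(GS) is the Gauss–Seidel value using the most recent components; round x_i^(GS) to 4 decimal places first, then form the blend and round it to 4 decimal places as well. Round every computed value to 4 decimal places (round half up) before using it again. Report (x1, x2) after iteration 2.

Iteration 1:
  x1: GS value = (-10 - (-4)·0.0000) / (-6) = 1.6667;  x1 ← (1−ω)·0.0000 + ω·1.6667 = 1.5000
  x2: GS value = (11 - (-3)·1.5000) / (7) = 2.2143;  x2 ← (1−ω)·0.0000 + ω·2.2143 = 1.9929
Iteration 2:
  x1: GS value = (-10 - (-4)·1.9929) / (-6) = 0.3381;  x1 ← (1−ω)·1.5000 + ω·0.3381 = 0.4543
  x2: GS value = (11 - (-3)·0.4543) / (7) = 1.7661;  x2 ← (1−ω)·1.9929 + ω·1.7661 = 1.7888

(0.4543, 1.7888)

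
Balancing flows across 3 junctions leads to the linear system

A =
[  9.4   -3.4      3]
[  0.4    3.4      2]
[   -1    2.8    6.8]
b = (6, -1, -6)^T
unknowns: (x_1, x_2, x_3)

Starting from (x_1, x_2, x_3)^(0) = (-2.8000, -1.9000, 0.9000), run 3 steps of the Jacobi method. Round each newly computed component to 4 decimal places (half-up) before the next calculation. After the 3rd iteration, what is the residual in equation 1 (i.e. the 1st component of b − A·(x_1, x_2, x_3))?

Iteration 1:
  x_1 = (6 - (-3.4)·-1.9000 - (3)·0.9000) / (9.4) = -0.3362
  x_2 = (-1 - (0.4)·-2.8000 - (2)·0.9000) / (3.4) = -0.4941
  x_3 = (-6 - (-1)·-2.8000 - (2.8)·-1.9000) / (6.8) = -0.5118
Iteration 2:
  x_1 = (6 - (-3.4)·-0.4941 - (3)·-0.5118) / (9.4) = 0.6229
  x_2 = (-1 - (0.4)·-0.3362 - (2)·-0.5118) / (3.4) = 0.0465
  x_3 = (-6 - (-1)·-0.3362 - (2.8)·-0.4941) / (6.8) = -0.7283
Iteration 3:
  x_1 = (6 - (-3.4)·0.0465 - (3)·-0.7283) / (9.4) = 0.8876
  x_2 = (-1 - (0.4)·0.6229 - (2)·-0.7283) / (3.4) = 0.0610
  x_3 = (-6 - (-1)·0.6229 - (2.8)·0.0465) / (6.8) = -0.8099
Residual b − A·x = (0.2937, 0.0574, 0.2241)

0.2937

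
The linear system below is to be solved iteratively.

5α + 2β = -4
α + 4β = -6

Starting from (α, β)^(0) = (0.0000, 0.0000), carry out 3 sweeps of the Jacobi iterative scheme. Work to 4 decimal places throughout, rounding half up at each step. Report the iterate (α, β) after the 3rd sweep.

(-0.2800, -1.4500)

Iteration 1:
  α = (-4 - (2)·0.0000) / (5) = -0.8000
  β = (-6 - (1)·0.0000) / (4) = -1.5000
Iteration 2:
  α = (-4 - (2)·-1.5000) / (5) = -0.2000
  β = (-6 - (1)·-0.8000) / (4) = -1.3000
Iteration 3:
  α = (-4 - (2)·-1.3000) / (5) = -0.2800
  β = (-6 - (1)·-0.2000) / (4) = -1.4500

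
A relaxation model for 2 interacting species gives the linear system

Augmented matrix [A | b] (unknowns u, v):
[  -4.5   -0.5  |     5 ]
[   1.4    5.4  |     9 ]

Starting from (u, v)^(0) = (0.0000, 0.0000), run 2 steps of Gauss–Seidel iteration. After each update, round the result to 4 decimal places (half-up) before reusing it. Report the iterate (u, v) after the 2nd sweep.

(-1.3283, 2.0110)

Iteration 1:
  u = (5 - (-0.5)·0.0000) / (-4.5) = -1.1111
  v = (9 - (1.4)·-1.1111) / (5.4) = 1.9547
Iteration 2:
  u = (5 - (-0.5)·1.9547) / (-4.5) = -1.3283
  v = (9 - (1.4)·-1.3283) / (5.4) = 2.0110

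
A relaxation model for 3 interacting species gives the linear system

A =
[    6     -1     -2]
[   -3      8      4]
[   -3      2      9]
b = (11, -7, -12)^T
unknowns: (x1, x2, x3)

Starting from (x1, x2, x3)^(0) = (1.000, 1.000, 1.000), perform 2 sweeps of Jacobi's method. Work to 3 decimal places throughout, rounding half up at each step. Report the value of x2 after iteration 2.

0.611

Iteration 1:
  x1 = (11 - (-1)·1.000 - (-2)·1.000) / (6) = 2.333
  x2 = (-7 - (-3)·1.000 - (4)·1.000) / (8) = -1.000
  x3 = (-12 - (-3)·1.000 - (2)·1.000) / (9) = -1.222
Iteration 2:
  x1 = (11 - (-1)·-1.000 - (-2)·-1.222) / (6) = 1.259
  x2 = (-7 - (-3)·2.333 - (4)·-1.222) / (8) = 0.611
  x3 = (-12 - (-3)·2.333 - (2)·-1.000) / (9) = -0.333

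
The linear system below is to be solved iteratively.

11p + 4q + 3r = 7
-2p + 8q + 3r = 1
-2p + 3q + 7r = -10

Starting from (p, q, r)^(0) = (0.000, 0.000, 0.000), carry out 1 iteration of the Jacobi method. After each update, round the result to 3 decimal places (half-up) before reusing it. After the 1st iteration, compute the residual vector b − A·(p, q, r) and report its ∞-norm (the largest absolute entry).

5.559

Iteration 1:
  p = (7 - (4)·0.000 - (3)·0.000) / (11) = 0.636
  q = (1 - (-2)·0.000 - (3)·0.000) / (8) = 0.125
  r = (-10 - (-2)·0.000 - (3)·0.000) / (7) = -1.429
Residual b − A·x = (3.791, 5.559, 0.900); ∞-norm = 5.559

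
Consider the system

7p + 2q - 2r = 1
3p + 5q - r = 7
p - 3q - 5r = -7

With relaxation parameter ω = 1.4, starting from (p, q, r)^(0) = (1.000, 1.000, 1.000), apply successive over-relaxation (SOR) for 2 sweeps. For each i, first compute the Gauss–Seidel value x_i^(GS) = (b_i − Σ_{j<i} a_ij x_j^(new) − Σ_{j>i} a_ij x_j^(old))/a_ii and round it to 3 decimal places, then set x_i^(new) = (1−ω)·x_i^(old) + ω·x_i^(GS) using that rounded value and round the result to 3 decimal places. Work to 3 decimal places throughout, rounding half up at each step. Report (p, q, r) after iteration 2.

(-0.596, 1.606, 0.517)

Iteration 1:
  p: GS value = (1 - (2)·1.000 - (-2)·1.000) / (7) = 0.143;  p ← (1−ω)·1.000 + ω·0.143 = -0.200
  q: GS value = (7 - (3)·-0.200 - (-1)·1.000) / (5) = 1.720;  q ← (1−ω)·1.000 + ω·1.720 = 2.008
  r: GS value = (-7 - (1)·-0.200 - (-3)·2.008) / (-5) = 0.155;  r ← (1−ω)·1.000 + ω·0.155 = -0.183
Iteration 2:
  p: GS value = (1 - (2)·2.008 - (-2)·-0.183) / (7) = -0.483;  p ← (1−ω)·-0.200 + ω·-0.483 = -0.596
  q: GS value = (7 - (3)·-0.596 - (-1)·-0.183) / (5) = 1.721;  q ← (1−ω)·2.008 + ω·1.721 = 1.606
  r: GS value = (-7 - (1)·-0.596 - (-3)·1.606) / (-5) = 0.317;  r ← (1−ω)·-0.183 + ω·0.317 = 0.517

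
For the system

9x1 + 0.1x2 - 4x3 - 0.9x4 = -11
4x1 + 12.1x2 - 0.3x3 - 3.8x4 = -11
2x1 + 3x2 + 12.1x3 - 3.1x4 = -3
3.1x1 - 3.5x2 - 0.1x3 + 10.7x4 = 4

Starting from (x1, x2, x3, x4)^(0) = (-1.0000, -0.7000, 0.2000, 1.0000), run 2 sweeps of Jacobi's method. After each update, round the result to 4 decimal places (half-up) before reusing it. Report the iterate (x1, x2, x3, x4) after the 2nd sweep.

Iteration 1:
  x1 = (-11 - (0.1)·-0.7000 - (-4)·0.2000 - (-0.9)·1.0000) / (9) = -1.0256
  x2 = (-11 - (4)·-1.0000 - (-0.3)·0.2000 - (-3.8)·1.0000) / (12.1) = -0.2595
  x3 = (-3 - (2)·-1.0000 - (3)·-0.7000 - (-3.1)·1.0000) / (12.1) = 0.3471
  x4 = (4 - (3.1)·-1.0000 - (-3.5)·-0.7000 - (-0.1)·0.2000) / (10.7) = 0.4364
Iteration 2:
  x1 = (-11 - (0.1)·-0.2595 - (-4)·0.3471 - (-0.9)·0.4364) / (9) = -1.0214
  x2 = (-11 - (4)·-1.0256 - (-0.3)·0.3471 - (-3.8)·0.4364) / (12.1) = -0.4244
  x3 = (-3 - (2)·-1.0256 - (3)·-0.2595 - (-3.1)·0.4364) / (12.1) = 0.0977
  x4 = (4 - (3.1)·-1.0256 - (-3.5)·-0.2595 - (-0.1)·0.3471) / (10.7) = 0.5893

(-1.0214, -0.4244, 0.0977, 0.5893)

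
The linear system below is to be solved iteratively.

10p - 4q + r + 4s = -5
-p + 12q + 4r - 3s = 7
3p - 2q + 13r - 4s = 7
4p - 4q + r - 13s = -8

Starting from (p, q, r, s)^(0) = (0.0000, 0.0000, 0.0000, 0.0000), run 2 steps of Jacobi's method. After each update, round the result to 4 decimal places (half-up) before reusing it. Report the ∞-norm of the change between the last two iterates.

Iteration 1:
  p = (-5 - (-4)·0.0000 - (1)·0.0000 - (4)·0.0000) / (10) = -0.5000
  q = (7 - (-1)·0.0000 - (4)·0.0000 - (-3)·0.0000) / (12) = 0.5833
  r = (7 - (3)·0.0000 - (-2)·0.0000 - (-4)·0.0000) / (13) = 0.5385
  s = (-8 - (4)·0.0000 - (-4)·0.0000 - (1)·0.0000) / (-13) = 0.6154
Iteration 2:
  p = (-5 - (-4)·0.5833 - (1)·0.5385 - (4)·0.6154) / (10) = -0.5667
  q = (7 - (-1)·-0.5000 - (4)·0.5385 - (-3)·0.6154) / (12) = 0.5160
  r = (7 - (3)·-0.5000 - (-2)·0.5833 - (-4)·0.6154) / (13) = 0.9329
  s = (-8 - (4)·-0.5000 - (-4)·0.5833 - (1)·0.5385) / (-13) = 0.3235
Change: (-0.0667, -0.0673, 0.3944, -0.2919) → max |·| = 0.3944

0.3944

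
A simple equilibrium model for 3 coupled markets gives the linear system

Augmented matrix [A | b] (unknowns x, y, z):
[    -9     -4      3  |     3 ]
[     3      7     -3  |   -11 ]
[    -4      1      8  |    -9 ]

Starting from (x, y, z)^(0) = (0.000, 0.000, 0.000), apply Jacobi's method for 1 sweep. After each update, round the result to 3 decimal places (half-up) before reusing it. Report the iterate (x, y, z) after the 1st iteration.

(-0.333, -1.571, -1.125)

Iteration 1:
  x = (3 - (-4)·0.000 - (3)·0.000) / (-9) = -0.333
  y = (-11 - (3)·0.000 - (-3)·0.000) / (7) = -1.571
  z = (-9 - (-4)·0.000 - (1)·0.000) / (8) = -1.125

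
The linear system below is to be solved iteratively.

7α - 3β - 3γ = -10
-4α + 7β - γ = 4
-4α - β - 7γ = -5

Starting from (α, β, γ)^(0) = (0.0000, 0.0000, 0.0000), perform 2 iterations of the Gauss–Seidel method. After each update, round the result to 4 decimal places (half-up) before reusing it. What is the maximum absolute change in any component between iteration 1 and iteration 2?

0.5660

Iteration 1:
  α = (-10 - (-3)·0.0000 - (-3)·0.0000) / (7) = -1.4286
  β = (4 - (-4)·-1.4286 - (-1)·0.0000) / (7) = -0.2449
  γ = (-5 - (-4)·-1.4286 - (-1)·-0.2449) / (-7) = 1.5656
Iteration 2:
  α = (-10 - (-3)·-0.2449 - (-3)·1.5656) / (7) = -0.8626
  β = (4 - (-4)·-0.8626 - (-1)·1.5656) / (7) = 0.3022
  γ = (-5 - (-4)·-0.8626 - (-1)·0.3022) / (-7) = 1.1640
Change: (0.5660, 0.5471, -0.4016) → max |·| = 0.5660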